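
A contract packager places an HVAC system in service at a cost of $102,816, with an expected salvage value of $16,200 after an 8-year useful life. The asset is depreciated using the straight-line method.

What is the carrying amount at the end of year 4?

$59,508

Depreciable base = $102,816 − $16,200 = $86,616.
Annual expense = $86,616 / 8 = $10,827.
End of year 1: book value $91,989.
End of year 2: book value $81,162.
End of year 3: book value $70,335.
End of year 4: book value $59,508.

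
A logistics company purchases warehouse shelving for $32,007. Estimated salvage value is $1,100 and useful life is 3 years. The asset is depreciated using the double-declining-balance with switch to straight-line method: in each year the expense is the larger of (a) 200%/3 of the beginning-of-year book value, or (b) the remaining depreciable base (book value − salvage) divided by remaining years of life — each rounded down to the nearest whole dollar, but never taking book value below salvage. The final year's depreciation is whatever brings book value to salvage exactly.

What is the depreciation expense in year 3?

$2,457

Depreciable base = $32,007 − $1,100 = $30,907.
Year 1: DB = ⌊$32,007 × 200%/3⌋ = $21,338; SL = ⌊$30,907/3⌋ = $10,302 → take DB $21,338. Book value $10,669.
Year 2: DB = ⌊$10,669 × 200%/3⌋ = $7,112; SL = ⌊$9,569/2⌋ = $4,784 → take DB $7,112. Book value $3,557.
Year 3 (final): $3,557 − $1,100 = $2,457. Book value $1,100.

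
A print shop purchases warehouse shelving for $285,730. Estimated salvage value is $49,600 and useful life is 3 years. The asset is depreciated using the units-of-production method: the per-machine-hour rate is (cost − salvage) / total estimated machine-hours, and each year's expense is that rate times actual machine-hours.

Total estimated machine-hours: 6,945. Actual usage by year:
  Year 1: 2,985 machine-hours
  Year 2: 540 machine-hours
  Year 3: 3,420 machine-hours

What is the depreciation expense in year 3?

$116,280

Depreciable base = $285,730 − $49,600 = $236,130.
Rate = $236,130 / 6,945 machine-hours = $34 per machine-hour.
Year 1: 2,985 × $34 = $101,490. Book value $184,240.
Year 2: 540 × $34 = $18,360. Book value $165,880.
Year 3: 3,420 × $34 = $116,280. Book value $49,600.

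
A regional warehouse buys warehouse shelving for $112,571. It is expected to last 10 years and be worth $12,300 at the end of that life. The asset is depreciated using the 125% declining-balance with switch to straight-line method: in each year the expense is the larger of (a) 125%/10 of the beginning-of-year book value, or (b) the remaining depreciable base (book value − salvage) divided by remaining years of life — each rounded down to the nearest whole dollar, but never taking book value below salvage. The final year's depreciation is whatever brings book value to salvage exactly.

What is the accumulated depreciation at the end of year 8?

Depreciable base = $112,571 − $12,300 = $100,271.
Year 1: DB = ⌊$112,571 × 125%/10⌋ = $14,071; SL = ⌊$100,271/10⌋ = $10,027 → take DB $14,071. Book value $98,500.
Year 2: DB = ⌊$98,500 × 125%/10⌋ = $12,312; SL = ⌊$86,200/9⌋ = $9,577 → take DB $12,312. Book value $86,188.
Year 3: DB = ⌊$86,188 × 125%/10⌋ = $10,773; SL = ⌊$73,888/8⌋ = $9,236 → take DB $10,773. Book value $75,415.
Year 4: DB = ⌊$75,415 × 125%/10⌋ = $9,426; SL = ⌊$63,115/7⌋ = $9,016 → take DB $9,426. Book value $65,989.
Year 5: DB = ⌊$65,989 × 125%/10⌋ = $8,248; SL = ⌊$53,689/6⌋ = $8,948 → take SL $8,948. Book value $57,041.
Year 6: DB = ⌊$57,041 × 125%/10⌋ = $7,130; SL = ⌊$44,741/5⌋ = $8,948 → take SL $8,948. Book value $48,093.
Year 7: DB = ⌊$48,093 × 125%/10⌋ = $6,011; SL = ⌊$35,793/4⌋ = $8,948 → take SL $8,948. Book value $39,145.
Year 8: DB = ⌊$39,145 × 125%/10⌋ = $4,893; SL = ⌊$26,845/3⌋ = $8,948 → take SL $8,948. Book value $30,197.
Accumulated through year 8 = $112,571 − $30,197 = $82,374.

$82,374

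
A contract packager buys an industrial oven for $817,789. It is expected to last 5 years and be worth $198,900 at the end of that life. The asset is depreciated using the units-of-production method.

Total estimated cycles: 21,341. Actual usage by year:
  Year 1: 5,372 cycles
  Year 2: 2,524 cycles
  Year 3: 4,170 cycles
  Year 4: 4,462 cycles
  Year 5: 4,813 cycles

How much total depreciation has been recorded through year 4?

$479,312

Depreciable base = $817,789 − $198,900 = $618,889.
Rate = $618,889 / 21,341 cycles = $29 per cycle.
Year 1: 5,372 × $29 = $155,788. Book value $662,001.
Year 2: 2,524 × $29 = $73,196. Book value $588,805.
Year 3: 4,170 × $29 = $120,930. Book value $467,875.
Year 4: 4,462 × $29 = $129,398. Book value $338,477.
Accumulated through year 4 = $817,789 − $338,477 = $479,312.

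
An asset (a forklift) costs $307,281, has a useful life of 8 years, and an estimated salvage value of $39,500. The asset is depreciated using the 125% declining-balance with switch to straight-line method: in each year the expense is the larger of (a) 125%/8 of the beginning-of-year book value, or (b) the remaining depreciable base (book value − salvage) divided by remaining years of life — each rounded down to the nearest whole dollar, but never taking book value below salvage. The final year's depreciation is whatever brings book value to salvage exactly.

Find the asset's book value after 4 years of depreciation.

Depreciable base = $307,281 − $39,500 = $267,781.
Year 1: DB = ⌊$307,281 × 125%/8⌋ = $48,012; SL = ⌊$267,781/8⌋ = $33,472 → take DB $48,012. Book value $259,269.
Year 2: DB = ⌊$259,269 × 125%/8⌋ = $40,510; SL = ⌊$219,769/7⌋ = $31,395 → take DB $40,510. Book value $218,759.
Year 3: DB = ⌊$218,759 × 125%/8⌋ = $34,181; SL = ⌊$179,259/6⌋ = $29,876 → take DB $34,181. Book value $184,578.
Year 4: DB = ⌊$184,578 × 125%/8⌋ = $28,840; SL = ⌊$145,078/5⌋ = $29,015 → take SL $29,015. Book value $155,563.

$155,563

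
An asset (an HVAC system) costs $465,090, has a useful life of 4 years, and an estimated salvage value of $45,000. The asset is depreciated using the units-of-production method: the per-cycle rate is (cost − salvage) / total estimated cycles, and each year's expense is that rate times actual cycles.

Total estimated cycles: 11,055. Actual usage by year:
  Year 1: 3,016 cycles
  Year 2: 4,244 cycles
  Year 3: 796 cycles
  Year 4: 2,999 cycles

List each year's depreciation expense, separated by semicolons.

$114,608; $161,272; $30,248; $113,962

Depreciable base = $465,090 − $45,000 = $420,090.
Rate = $420,090 / 11,055 cycles = $38 per cycle.
Year 1: 3,016 × $38 = $114,608. Book value $350,482.
Year 2: 4,244 × $38 = $161,272. Book value $189,210.
Year 3: 796 × $38 = $30,248. Book value $158,962.
Year 4: 2,999 × $38 = $113,962. Book value $45,000.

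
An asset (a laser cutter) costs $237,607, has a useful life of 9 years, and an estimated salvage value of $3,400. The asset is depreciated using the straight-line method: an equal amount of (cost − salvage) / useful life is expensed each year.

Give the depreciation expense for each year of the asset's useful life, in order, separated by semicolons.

$26,023; $26,023; $26,023; $26,023; $26,023; $26,023; $26,023; $26,023; $26,023

Depreciable base = $237,607 − $3,400 = $234,207.
Annual expense = $234,207 / 9 = $26,023.
End of year 1: book value $211,584.
End of year 2: book value $185,561.
End of year 3: book value $159,538.
End of year 4: book value $133,515.
End of year 5: book value $107,492.
End of year 6: book value $81,469.
End of year 7: book value $55,446.
End of year 8: book value $29,423.
End of year 9: book value $3,400.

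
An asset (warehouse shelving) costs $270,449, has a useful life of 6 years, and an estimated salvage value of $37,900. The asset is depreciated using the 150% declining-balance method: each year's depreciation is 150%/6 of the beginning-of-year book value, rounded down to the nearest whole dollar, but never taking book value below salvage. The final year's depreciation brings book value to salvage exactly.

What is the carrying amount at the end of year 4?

$85,572

Depreciable base = $270,449 − $37,900 = $232,549.
Year 1: ⌊$270,449 × 150%/6⌋ = $67,612. Book value $202,837.
Year 2: ⌊$202,837 × 150%/6⌋ = $50,709. Book value $152,128.
Year 3: ⌊$152,128 × 150%/6⌋ = $38,032. Book value $114,096.
Year 4: ⌊$114,096 × 150%/6⌋ = $28,524. Book value $85,572.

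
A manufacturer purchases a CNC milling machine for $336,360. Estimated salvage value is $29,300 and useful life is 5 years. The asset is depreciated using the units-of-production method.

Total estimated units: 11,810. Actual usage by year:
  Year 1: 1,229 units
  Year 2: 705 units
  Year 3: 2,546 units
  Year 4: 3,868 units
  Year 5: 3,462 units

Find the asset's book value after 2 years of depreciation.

$286,076

Depreciable base = $336,360 − $29,300 = $307,060.
Rate = $307,060 / 11,810 units = $26 per unit.
Year 1: 1,229 × $26 = $31,954. Book value $304,406.
Year 2: 705 × $26 = $18,330. Book value $286,076.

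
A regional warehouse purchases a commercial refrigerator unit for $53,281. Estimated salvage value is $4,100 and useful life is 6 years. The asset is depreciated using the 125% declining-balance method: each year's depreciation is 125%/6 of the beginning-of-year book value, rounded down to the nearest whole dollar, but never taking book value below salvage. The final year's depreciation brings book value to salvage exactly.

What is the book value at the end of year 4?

$20,930

Depreciable base = $53,281 − $4,100 = $49,181.
Year 1: ⌊$53,281 × 125%/6⌋ = $11,100. Book value $42,181.
Year 2: ⌊$42,181 × 125%/6⌋ = $8,787. Book value $33,394.
Year 3: ⌊$33,394 × 125%/6⌋ = $6,957. Book value $26,437.
Year 4: ⌊$26,437 × 125%/6⌋ = $5,507. Book value $20,930.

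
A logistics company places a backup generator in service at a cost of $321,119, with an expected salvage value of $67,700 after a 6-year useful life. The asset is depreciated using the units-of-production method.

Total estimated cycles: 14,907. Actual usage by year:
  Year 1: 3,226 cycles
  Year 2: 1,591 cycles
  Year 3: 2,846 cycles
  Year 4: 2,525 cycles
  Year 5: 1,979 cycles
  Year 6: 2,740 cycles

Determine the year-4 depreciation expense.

$42,925

Depreciable base = $321,119 − $67,700 = $253,419.
Rate = $253,419 / 14,907 cycles = $17 per cycle.
Year 1: 3,226 × $17 = $54,842. Book value $266,277.
Year 2: 1,591 × $17 = $27,047. Book value $239,230.
Year 3: 2,846 × $17 = $48,382. Book value $190,848.
Year 4: 2,525 × $17 = $42,925. Book value $147,923.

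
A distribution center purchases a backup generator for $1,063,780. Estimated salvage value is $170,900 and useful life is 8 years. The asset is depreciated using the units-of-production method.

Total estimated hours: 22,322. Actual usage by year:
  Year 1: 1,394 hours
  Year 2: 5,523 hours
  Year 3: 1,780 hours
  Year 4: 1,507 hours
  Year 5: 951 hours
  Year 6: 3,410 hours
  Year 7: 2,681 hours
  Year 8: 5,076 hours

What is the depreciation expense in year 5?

Depreciable base = $1,063,780 − $170,900 = $892,880.
Rate = $892,880 / 22,322 hours = $40 per hour.
Year 1: 1,394 × $40 = $55,760. Book value $1,008,020.
Year 2: 5,523 × $40 = $220,920. Book value $787,100.
Year 3: 1,780 × $40 = $71,200. Book value $715,900.
Year 4: 1,507 × $40 = $60,280. Book value $655,620.
Year 5: 951 × $40 = $38,040. Book value $617,580.

$38,040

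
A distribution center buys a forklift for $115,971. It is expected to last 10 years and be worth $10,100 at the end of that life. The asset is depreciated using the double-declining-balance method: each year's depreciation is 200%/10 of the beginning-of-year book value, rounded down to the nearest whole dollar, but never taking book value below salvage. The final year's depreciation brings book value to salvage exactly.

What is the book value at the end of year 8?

$19,459

Depreciable base = $115,971 − $10,100 = $105,871.
Year 1: ⌊$115,971 × 200%/10⌋ = $23,194. Book value $92,777.
Year 2: ⌊$92,777 × 200%/10⌋ = $18,555. Book value $74,222.
Year 3: ⌊$74,222 × 200%/10⌋ = $14,844. Book value $59,378.
Year 4: ⌊$59,378 × 200%/10⌋ = $11,875. Book value $47,503.
Year 5: ⌊$47,503 × 200%/10⌋ = $9,500. Book value $38,003.
Year 6: ⌊$38,003 × 200%/10⌋ = $7,600. Book value $30,403.
Year 7: ⌊$30,403 × 200%/10⌋ = $6,080. Book value $24,323.
Year 8: ⌊$24,323 × 200%/10⌋ = $4,864. Book value $19,459.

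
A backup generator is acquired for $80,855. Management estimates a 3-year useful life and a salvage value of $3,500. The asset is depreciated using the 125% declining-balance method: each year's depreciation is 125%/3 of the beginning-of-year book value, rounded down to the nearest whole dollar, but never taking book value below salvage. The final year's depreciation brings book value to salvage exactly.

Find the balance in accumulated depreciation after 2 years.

$53,341

Depreciable base = $80,855 − $3,500 = $77,355.
Year 1: ⌊$80,855 × 125%/3⌋ = $33,689. Book value $47,166.
Year 2: ⌊$47,166 × 125%/3⌋ = $19,652. Book value $27,514.
Accumulated through year 2 = $80,855 − $27,514 = $53,341.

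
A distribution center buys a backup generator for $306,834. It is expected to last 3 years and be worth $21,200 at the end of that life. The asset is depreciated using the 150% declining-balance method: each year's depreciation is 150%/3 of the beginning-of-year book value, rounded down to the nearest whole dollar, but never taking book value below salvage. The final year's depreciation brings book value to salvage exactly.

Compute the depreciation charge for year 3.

Depreciable base = $306,834 − $21,200 = $285,634.
Year 1: ⌊$306,834 × 150%/3⌋ = $153,417. Book value $153,417.
Year 2: ⌊$153,417 × 150%/3⌋ = $76,708. Book value $76,709.
Year 3 (final): $76,709 − $21,200 = $55,509. Book value $21,200.

$55,509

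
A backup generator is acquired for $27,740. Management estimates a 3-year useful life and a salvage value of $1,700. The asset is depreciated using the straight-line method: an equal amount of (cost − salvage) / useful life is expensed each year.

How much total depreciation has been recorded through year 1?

$8,680

Depreciable base = $27,740 − $1,700 = $26,040.
Annual expense = $26,040 / 3 = $8,680.
End of year 1: book value $19,060.
Accumulated through year 1 = $27,740 − $19,060 = $8,680.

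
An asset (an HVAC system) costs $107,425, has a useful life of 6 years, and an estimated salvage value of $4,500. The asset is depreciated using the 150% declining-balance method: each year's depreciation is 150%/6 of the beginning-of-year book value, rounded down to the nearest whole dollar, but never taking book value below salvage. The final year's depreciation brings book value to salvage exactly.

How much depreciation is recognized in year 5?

Depreciable base = $107,425 − $4,500 = $102,925.
Year 1: ⌊$107,425 × 150%/6⌋ = $26,856. Book value $80,569.
Year 2: ⌊$80,569 × 150%/6⌋ = $20,142. Book value $60,427.
Year 3: ⌊$60,427 × 150%/6⌋ = $15,106. Book value $45,321.
Year 4: ⌊$45,321 × 150%/6⌋ = $11,330. Book value $33,991.
Year 5: ⌊$33,991 × 150%/6⌋ = $8,497. Book value $25,494.

$8,497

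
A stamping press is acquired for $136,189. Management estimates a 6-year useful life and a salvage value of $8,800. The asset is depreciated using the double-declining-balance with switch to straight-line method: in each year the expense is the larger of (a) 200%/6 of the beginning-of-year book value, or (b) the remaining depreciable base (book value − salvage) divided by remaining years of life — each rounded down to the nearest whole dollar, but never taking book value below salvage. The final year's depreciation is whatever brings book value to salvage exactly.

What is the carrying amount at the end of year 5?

$17,851

Depreciable base = $136,189 − $8,800 = $127,389.
Year 1: DB = ⌊$136,189 × 200%/6⌋ = $45,396; SL = ⌊$127,389/6⌋ = $21,231 → take DB $45,396. Book value $90,793.
Year 2: DB = ⌊$90,793 × 200%/6⌋ = $30,264; SL = ⌊$81,993/5⌋ = $16,398 → take DB $30,264. Book value $60,529.
Year 3: DB = ⌊$60,529 × 200%/6⌋ = $20,176; SL = ⌊$51,729/4⌋ = $12,932 → take DB $20,176. Book value $40,353.
Year 4: DB = ⌊$40,353 × 200%/6⌋ = $13,451; SL = ⌊$31,553/3⌋ = $10,517 → take DB $13,451. Book value $26,902.
Year 5: DB = ⌊$26,902 × 200%/6⌋ = $8,967; SL = ⌊$18,102/2⌋ = $9,051 → take SL $9,051. Book value $17,851.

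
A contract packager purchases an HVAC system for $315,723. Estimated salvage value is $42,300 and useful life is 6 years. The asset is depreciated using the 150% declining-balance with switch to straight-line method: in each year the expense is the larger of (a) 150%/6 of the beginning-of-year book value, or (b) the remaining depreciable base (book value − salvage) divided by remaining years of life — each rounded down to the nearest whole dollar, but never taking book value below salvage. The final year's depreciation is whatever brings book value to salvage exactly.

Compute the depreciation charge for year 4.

$33,299

Depreciable base = $315,723 − $42,300 = $273,423.
Year 1: DB = ⌊$315,723 × 150%/6⌋ = $78,930; SL = ⌊$273,423/6⌋ = $45,570 → take DB $78,930. Book value $236,793.
Year 2: DB = ⌊$236,793 × 150%/6⌋ = $59,198; SL = ⌊$194,493/5⌋ = $38,898 → take DB $59,198. Book value $177,595.
Year 3: DB = ⌊$177,595 × 150%/6⌋ = $44,398; SL = ⌊$135,295/4⌋ = $33,823 → take DB $44,398. Book value $133,197.
Year 4: DB = ⌊$133,197 × 150%/6⌋ = $33,299; SL = ⌊$90,897/3⌋ = $30,299 → take DB $33,299. Book value $99,898.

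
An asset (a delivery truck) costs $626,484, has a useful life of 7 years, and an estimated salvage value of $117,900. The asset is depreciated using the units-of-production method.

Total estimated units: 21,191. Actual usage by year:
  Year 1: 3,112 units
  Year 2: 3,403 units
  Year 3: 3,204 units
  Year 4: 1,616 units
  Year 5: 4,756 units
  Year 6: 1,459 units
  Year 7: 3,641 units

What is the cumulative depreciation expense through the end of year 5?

Depreciable base = $626,484 − $117,900 = $508,584.
Rate = $508,584 / 21,191 units = $24 per unit.
Year 1: 3,112 × $24 = $74,688. Book value $551,796.
Year 2: 3,403 × $24 = $81,672. Book value $470,124.
Year 3: 3,204 × $24 = $76,896. Book value $393,228.
Year 4: 1,616 × $24 = $38,784. Book value $354,444.
Year 5: 4,756 × $24 = $114,144. Book value $240,300.
Accumulated through year 5 = $626,484 − $240,300 = $386,184.

$386,184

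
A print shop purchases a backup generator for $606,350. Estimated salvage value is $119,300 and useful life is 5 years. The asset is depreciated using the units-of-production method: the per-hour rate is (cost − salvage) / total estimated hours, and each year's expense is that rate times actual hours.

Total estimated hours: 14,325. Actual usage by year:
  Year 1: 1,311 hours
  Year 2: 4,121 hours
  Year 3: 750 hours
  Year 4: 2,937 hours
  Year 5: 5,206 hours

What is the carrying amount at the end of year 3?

Depreciable base = $606,350 − $119,300 = $487,050.
Rate = $487,050 / 14,325 hours = $34 per hour.
Year 1: 1,311 × $34 = $44,574. Book value $561,776.
Year 2: 4,121 × $34 = $140,114. Book value $421,662.
Year 3: 750 × $34 = $25,500. Book value $396,162.

$396,162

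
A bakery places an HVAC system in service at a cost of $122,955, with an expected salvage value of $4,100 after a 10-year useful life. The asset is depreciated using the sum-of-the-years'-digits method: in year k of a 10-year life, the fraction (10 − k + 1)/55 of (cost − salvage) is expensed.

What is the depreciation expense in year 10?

$2,161

Depreciable base = $122,955 − $4,100 = $118,855.
Sum of the years' digits = 10+9+8+7+6+5+4+3+2+1 = 55.
Year 1: $118,855 × 10/55 = $21,610. Book value $101,345.
Year 2: $118,855 × 9/55 = $19,449. Book value $81,896.
Year 3: $118,855 × 8/55 = $17,288. Book value $64,608.
Year 4: $118,855 × 7/55 = $15,127. Book value $49,481.
Year 5: $118,855 × 6/55 = $12,966. Book value $36,515.
Year 6: $118,855 × 5/55 = $10,805. Book value $25,710.
Year 7: $118,855 × 4/55 = $8,644. Book value $17,066.
Year 8: $118,855 × 3/55 = $6,483. Book value $10,583.
Year 9: $118,855 × 2/55 = $4,322. Book value $6,261.
Year 10: $118,855 × 1/55 = $2,161. Book value $4,100.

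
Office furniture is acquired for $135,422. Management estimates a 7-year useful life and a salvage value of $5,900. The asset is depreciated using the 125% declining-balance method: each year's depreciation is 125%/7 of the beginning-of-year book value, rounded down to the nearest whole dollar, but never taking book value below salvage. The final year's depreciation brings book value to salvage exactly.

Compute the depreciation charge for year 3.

Depreciable base = $135,422 − $5,900 = $129,522.
Year 1: ⌊$135,422 × 125%/7⌋ = $24,182. Book value $111,240.
Year 2: ⌊$111,240 × 125%/7⌋ = $19,864. Book value $91,376.
Year 3: ⌊$91,376 × 125%/7⌋ = $16,317. Book value $75,059.

$16,317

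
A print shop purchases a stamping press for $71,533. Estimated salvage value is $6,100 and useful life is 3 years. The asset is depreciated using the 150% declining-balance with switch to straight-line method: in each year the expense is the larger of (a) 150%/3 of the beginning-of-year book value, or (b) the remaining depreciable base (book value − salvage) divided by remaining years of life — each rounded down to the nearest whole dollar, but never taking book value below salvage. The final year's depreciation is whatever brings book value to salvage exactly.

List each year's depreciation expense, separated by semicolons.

Depreciable base = $71,533 − $6,100 = $65,433.
Year 1: DB = ⌊$71,533 × 150%/3⌋ = $35,766; SL = ⌊$65,433/3⌋ = $21,811 → take DB $35,766. Book value $35,767.
Year 2: DB = ⌊$35,767 × 150%/3⌋ = $17,883; SL = ⌊$29,667/2⌋ = $14,833 → take DB $17,883. Book value $17,884.
Year 3 (final): $17,884 − $6,100 = $11,784. Book value $6,100.

$35,766; $17,883; $11,784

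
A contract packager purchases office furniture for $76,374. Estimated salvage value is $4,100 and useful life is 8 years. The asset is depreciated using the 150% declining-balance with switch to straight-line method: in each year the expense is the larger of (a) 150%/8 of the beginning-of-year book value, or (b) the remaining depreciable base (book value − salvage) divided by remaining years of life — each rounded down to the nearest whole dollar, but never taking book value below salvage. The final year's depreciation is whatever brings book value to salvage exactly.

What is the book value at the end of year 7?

Depreciable base = $76,374 − $4,100 = $72,274.
Year 1: DB = ⌊$76,374 × 150%/8⌋ = $14,320; SL = ⌊$72,274/8⌋ = $9,034 → take DB $14,320. Book value $62,054.
Year 2: DB = ⌊$62,054 × 150%/8⌋ = $11,635; SL = ⌊$57,954/7⌋ = $8,279 → take DB $11,635. Book value $50,419.
Year 3: DB = ⌊$50,419 × 150%/8⌋ = $9,453; SL = ⌊$46,319/6⌋ = $7,719 → take DB $9,453. Book value $40,966.
Year 4: DB = ⌊$40,966 × 150%/8⌋ = $7,681; SL = ⌊$36,866/5⌋ = $7,373 → take DB $7,681. Book value $33,285.
Year 5: DB = ⌊$33,285 × 150%/8⌋ = $6,240; SL = ⌊$29,185/4⌋ = $7,296 → take SL $7,296. Book value $25,989.
Year 6: DB = ⌊$25,989 × 150%/8⌋ = $4,872; SL = ⌊$21,889/3⌋ = $7,296 → take SL $7,296. Book value $18,693.
Year 7: DB = ⌊$18,693 × 150%/8⌋ = $3,504; SL = ⌊$14,593/2⌋ = $7,296 → take SL $7,296. Book value $11,397.

$11,397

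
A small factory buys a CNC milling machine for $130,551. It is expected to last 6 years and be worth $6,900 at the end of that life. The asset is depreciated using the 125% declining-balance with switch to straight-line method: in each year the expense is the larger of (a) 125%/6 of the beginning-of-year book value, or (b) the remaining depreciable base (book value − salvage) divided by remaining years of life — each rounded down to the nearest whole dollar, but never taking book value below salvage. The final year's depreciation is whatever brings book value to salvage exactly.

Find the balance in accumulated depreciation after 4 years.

Depreciable base = $130,551 − $6,900 = $123,651.
Year 1: DB = ⌊$130,551 × 125%/6⌋ = $27,198; SL = ⌊$123,651/6⌋ = $20,608 → take DB $27,198. Book value $103,353.
Year 2: DB = ⌊$103,353 × 125%/6⌋ = $21,531; SL = ⌊$96,453/5⌋ = $19,290 → take DB $21,531. Book value $81,822.
Year 3: DB = ⌊$81,822 × 125%/6⌋ = $17,046; SL = ⌊$74,922/4⌋ = $18,730 → take SL $18,730. Book value $63,092.
Year 4: DB = ⌊$63,092 × 125%/6⌋ = $13,144; SL = ⌊$56,192/3⌋ = $18,730 → take SL $18,730. Book value $44,362.
Accumulated through year 4 = $130,551 − $44,362 = $86,189.

$86,189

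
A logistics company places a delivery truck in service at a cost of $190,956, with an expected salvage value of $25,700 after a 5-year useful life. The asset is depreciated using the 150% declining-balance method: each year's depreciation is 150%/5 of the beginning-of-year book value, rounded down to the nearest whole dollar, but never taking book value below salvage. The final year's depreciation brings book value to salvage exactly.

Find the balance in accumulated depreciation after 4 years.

$145,106

Depreciable base = $190,956 − $25,700 = $165,256.
Year 1: ⌊$190,956 × 150%/5⌋ = $57,286. Book value $133,670.
Year 2: ⌊$133,670 × 150%/5⌋ = $40,101. Book value $93,569.
Year 3: ⌊$93,569 × 150%/5⌋ = $28,070. Book value $65,499.
Year 4: ⌊$65,499 × 150%/5⌋ = $19,649. Book value $45,850.
Accumulated through year 4 = $190,956 − $45,850 = $145,106.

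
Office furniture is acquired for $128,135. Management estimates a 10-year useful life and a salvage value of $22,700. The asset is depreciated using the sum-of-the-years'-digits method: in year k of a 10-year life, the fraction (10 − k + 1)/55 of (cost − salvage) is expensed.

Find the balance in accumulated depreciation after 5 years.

$76,680

Depreciable base = $128,135 − $22,700 = $105,435.
Sum of the years' digits = 10+9+8+7+6+5+4+3+2+1 = 55.
Year 1: $105,435 × 10/55 = $19,170. Book value $108,965.
Year 2: $105,435 × 9/55 = $17,253. Book value $91,712.
Year 3: $105,435 × 8/55 = $15,336. Book value $76,376.
Year 4: $105,435 × 7/55 = $13,419. Book value $62,957.
Year 5: $105,435 × 6/55 = $11,502. Book value $51,455.
Accumulated through year 5 = $128,135 − $51,455 = $76,680.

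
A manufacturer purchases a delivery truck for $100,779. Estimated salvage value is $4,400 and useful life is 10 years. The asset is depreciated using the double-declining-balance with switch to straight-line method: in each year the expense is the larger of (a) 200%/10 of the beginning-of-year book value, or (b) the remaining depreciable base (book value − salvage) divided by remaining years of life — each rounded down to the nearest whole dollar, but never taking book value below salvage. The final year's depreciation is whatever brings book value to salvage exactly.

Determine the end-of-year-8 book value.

Depreciable base = $100,779 − $4,400 = $96,379.
Year 1: DB = ⌊$100,779 × 200%/10⌋ = $20,155; SL = ⌊$96,379/10⌋ = $9,637 → take DB $20,155. Book value $80,624.
Year 2: DB = ⌊$80,624 × 200%/10⌋ = $16,124; SL = ⌊$76,224/9⌋ = $8,469 → take DB $16,124. Book value $64,500.
Year 3: DB = ⌊$64,500 × 200%/10⌋ = $12,900; SL = ⌊$60,100/8⌋ = $7,512 → take DB $12,900. Book value $51,600.
Year 4: DB = ⌊$51,600 × 200%/10⌋ = $10,320; SL = ⌊$47,200/7⌋ = $6,742 → take DB $10,320. Book value $41,280.
Year 5: DB = ⌊$41,280 × 200%/10⌋ = $8,256; SL = ⌊$36,880/6⌋ = $6,146 → take DB $8,256. Book value $33,024.
Year 6: DB = ⌊$33,024 × 200%/10⌋ = $6,604; SL = ⌊$28,624/5⌋ = $5,724 → take DB $6,604. Book value $26,420.
Year 7: DB = ⌊$26,420 × 200%/10⌋ = $5,284; SL = ⌊$22,020/4⌋ = $5,505 → take SL $5,505. Book value $20,915.
Year 8: DB = ⌊$20,915 × 200%/10⌋ = $4,183; SL = ⌊$16,515/3⌋ = $5,505 → take SL $5,505. Book value $15,410.

$15,410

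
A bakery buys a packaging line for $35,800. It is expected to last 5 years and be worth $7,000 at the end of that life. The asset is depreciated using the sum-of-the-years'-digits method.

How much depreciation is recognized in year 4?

Depreciable base = $35,800 − $7,000 = $28,800.
Sum of the years' digits = 5+4+3+2+1 = 15.
Year 1: $28,800 × 5/15 = $9,600. Book value $26,200.
Year 2: $28,800 × 4/15 = $7,680. Book value $18,520.
Year 3: $28,800 × 3/15 = $5,760. Book value $12,760.
Year 4: $28,800 × 2/15 = $3,840. Book value $8,920.

$3,840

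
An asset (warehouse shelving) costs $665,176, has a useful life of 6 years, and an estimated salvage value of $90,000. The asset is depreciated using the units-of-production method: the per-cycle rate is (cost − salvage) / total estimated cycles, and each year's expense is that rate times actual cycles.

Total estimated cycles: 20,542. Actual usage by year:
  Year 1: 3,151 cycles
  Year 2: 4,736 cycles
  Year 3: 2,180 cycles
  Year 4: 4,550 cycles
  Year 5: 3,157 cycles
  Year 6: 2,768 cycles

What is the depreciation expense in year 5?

Depreciable base = $665,176 − $90,000 = $575,176.
Rate = $575,176 / 20,542 cycles = $28 per cycle.
Year 1: 3,151 × $28 = $88,228. Book value $576,948.
Year 2: 4,736 × $28 = $132,608. Book value $444,340.
Year 3: 2,180 × $28 = $61,040. Book value $383,300.
Year 4: 4,550 × $28 = $127,400. Book value $255,900.
Year 5: 3,157 × $28 = $88,396. Book value $167,504.

$88,396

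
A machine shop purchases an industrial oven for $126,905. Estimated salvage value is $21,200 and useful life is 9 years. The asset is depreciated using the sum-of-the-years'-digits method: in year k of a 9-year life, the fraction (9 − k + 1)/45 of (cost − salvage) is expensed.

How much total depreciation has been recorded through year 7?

Depreciable base = $126,905 − $21,200 = $105,705.
Sum of the years' digits = 9+8+7+6+5+4+3+2+1 = 45.
Year 1: $105,705 × 9/45 = $21,141. Book value $105,764.
Year 2: $105,705 × 8/45 = $18,792. Book value $86,972.
Year 3: $105,705 × 7/45 = $16,443. Book value $70,529.
Year 4: $105,705 × 6/45 = $14,094. Book value $56,435.
Year 5: $105,705 × 5/45 = $11,745. Book value $44,690.
Year 6: $105,705 × 4/45 = $9,396. Book value $35,294.
Year 7: $105,705 × 3/45 = $7,047. Book value $28,247.
Accumulated through year 7 = $126,905 − $28,247 = $98,658.

$98,658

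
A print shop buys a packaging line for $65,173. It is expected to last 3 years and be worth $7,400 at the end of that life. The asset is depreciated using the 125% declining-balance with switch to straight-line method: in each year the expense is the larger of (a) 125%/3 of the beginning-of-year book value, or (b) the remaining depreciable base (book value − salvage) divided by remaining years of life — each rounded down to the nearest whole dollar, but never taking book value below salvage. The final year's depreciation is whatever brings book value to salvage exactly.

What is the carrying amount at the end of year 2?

Depreciable base = $65,173 − $7,400 = $57,773.
Year 1: DB = ⌊$65,173 × 125%/3⌋ = $27,155; SL = ⌊$57,773/3⌋ = $19,257 → take DB $27,155. Book value $38,018.
Year 2: DB = ⌊$38,018 × 125%/3⌋ = $15,840; SL = ⌊$30,618/2⌋ = $15,309 → take DB $15,840. Book value $22,178.

$22,178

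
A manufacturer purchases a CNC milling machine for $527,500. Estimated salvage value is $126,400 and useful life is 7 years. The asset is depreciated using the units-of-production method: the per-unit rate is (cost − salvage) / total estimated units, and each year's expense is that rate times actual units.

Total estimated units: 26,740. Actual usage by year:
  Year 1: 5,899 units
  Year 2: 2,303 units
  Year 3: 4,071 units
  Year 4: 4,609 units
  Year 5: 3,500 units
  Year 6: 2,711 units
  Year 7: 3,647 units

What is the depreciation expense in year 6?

$40,665

Depreciable base = $527,500 − $126,400 = $401,100.
Rate = $401,100 / 26,740 units = $15 per unit.
Year 1: 5,899 × $15 = $88,485. Book value $439,015.
Year 2: 2,303 × $15 = $34,545. Book value $404,470.
Year 3: 4,071 × $15 = $61,065. Book value $343,405.
Year 4: 4,609 × $15 = $69,135. Book value $274,270.
Year 5: 3,500 × $15 = $52,500. Book value $221,770.
Year 6: 2,711 × $15 = $40,665. Book value $181,105.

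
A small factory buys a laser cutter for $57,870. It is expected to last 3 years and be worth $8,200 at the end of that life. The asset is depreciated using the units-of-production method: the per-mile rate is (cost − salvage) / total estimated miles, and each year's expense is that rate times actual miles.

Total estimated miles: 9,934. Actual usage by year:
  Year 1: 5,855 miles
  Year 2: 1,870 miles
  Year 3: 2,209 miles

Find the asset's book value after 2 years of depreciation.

$19,245

Depreciable base = $57,870 − $8,200 = $49,670.
Rate = $49,670 / 9,934 miles = $5 per mile.
Year 1: 5,855 × $5 = $29,275. Book value $28,595.
Year 2: 1,870 × $5 = $9,350. Book value $19,245.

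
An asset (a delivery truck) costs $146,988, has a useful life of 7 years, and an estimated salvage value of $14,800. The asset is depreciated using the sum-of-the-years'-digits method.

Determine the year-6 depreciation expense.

$9,442

Depreciable base = $146,988 − $14,800 = $132,188.
Sum of the years' digits = 7+6+5+4+3+2+1 = 28.
Year 1: $132,188 × 7/28 = $33,047. Book value $113,941.
Year 2: $132,188 × 6/28 = $28,326. Book value $85,615.
Year 3: $132,188 × 5/28 = $23,605. Book value $62,010.
Year 4: $132,188 × 4/28 = $18,884. Book value $43,126.
Year 5: $132,188 × 3/28 = $14,163. Book value $28,963.
Year 6: $132,188 × 2/28 = $9,442. Book value $19,521.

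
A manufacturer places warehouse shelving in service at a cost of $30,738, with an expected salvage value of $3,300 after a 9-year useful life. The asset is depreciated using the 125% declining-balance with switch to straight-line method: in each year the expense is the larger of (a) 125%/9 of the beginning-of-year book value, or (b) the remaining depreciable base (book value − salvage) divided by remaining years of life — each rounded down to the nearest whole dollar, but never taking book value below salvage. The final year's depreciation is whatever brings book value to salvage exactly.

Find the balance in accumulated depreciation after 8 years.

$24,717

Depreciable base = $30,738 − $3,300 = $27,438.
Year 1: DB = ⌊$30,738 × 125%/9⌋ = $4,269; SL = ⌊$27,438/9⌋ = $3,048 → take DB $4,269. Book value $26,469.
Year 2: DB = ⌊$26,469 × 125%/9⌋ = $3,676; SL = ⌊$23,169/8⌋ = $2,896 → take DB $3,676. Book value $22,793.
Year 3: DB = ⌊$22,793 × 125%/9⌋ = $3,165; SL = ⌊$19,493/7⌋ = $2,784 → take DB $3,165. Book value $19,628.
Year 4: DB = ⌊$19,628 × 125%/9⌋ = $2,726; SL = ⌊$16,328/6⌋ = $2,721 → take DB $2,726. Book value $16,902.
Year 5: DB = ⌊$16,902 × 125%/9⌋ = $2,347; SL = ⌊$13,602/5⌋ = $2,720 → take SL $2,720. Book value $14,182.
Year 6: DB = ⌊$14,182 × 125%/9⌋ = $1,969; SL = ⌊$10,882/4⌋ = $2,720 → take SL $2,720. Book value $11,462.
Year 7: DB = ⌊$11,462 × 125%/9⌋ = $1,591; SL = ⌊$8,162/3⌋ = $2,720 → take SL $2,720. Book value $8,742.
Year 8: DB = ⌊$8,742 × 125%/9⌋ = $1,214; SL = ⌊$5,442/2⌋ = $2,721 → take SL $2,721. Book value $6,021.
Accumulated through year 8 = $30,738 − $6,021 = $24,717.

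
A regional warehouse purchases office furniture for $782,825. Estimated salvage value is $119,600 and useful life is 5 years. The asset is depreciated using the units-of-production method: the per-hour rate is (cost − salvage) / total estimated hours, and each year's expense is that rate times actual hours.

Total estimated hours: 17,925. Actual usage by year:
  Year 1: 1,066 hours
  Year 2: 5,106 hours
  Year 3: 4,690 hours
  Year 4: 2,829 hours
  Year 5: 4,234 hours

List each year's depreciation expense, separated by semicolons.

Depreciable base = $782,825 − $119,600 = $663,225.
Rate = $663,225 / 17,925 hours = $37 per hour.
Year 1: 1,066 × $37 = $39,442. Book value $743,383.
Year 2: 5,106 × $37 = $188,922. Book value $554,461.
Year 3: 4,690 × $37 = $173,530. Book value $380,931.
Year 4: 2,829 × $37 = $104,673. Book value $276,258.
Year 5: 4,234 × $37 = $156,658. Book value $119,600.

$39,442; $188,922; $173,530; $104,673; $156,658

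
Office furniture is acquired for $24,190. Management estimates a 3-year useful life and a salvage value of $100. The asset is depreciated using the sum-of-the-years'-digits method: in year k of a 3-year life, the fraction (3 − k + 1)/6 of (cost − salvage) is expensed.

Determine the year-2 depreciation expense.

Depreciable base = $24,190 − $100 = $24,090.
Sum of the years' digits = 3+2+1 = 6.
Year 1: $24,090 × 3/6 = $12,045. Book value $12,145.
Year 2: $24,090 × 2/6 = $8,030. Book value $4,115.

$8,030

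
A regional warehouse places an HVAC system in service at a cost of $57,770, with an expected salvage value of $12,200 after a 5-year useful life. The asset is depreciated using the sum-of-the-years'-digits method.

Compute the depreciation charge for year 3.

$9,114

Depreciable base = $57,770 − $12,200 = $45,570.
Sum of the years' digits = 5+4+3+2+1 = 15.
Year 1: $45,570 × 5/15 = $15,190. Book value $42,580.
Year 2: $45,570 × 4/15 = $12,152. Book value $30,428.
Year 3: $45,570 × 3/15 = $9,114. Book value $21,314.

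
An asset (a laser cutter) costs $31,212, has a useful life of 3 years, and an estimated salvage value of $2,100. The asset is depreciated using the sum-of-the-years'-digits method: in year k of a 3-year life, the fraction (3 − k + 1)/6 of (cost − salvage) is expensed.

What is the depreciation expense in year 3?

Depreciable base = $31,212 − $2,100 = $29,112.
Sum of the years' digits = 3+2+1 = 6.
Year 1: $29,112 × 3/6 = $14,556. Book value $16,656.
Year 2: $29,112 × 2/6 = $9,704. Book value $6,952.
Year 3: $29,112 × 1/6 = $4,852. Book value $2,100.

$4,852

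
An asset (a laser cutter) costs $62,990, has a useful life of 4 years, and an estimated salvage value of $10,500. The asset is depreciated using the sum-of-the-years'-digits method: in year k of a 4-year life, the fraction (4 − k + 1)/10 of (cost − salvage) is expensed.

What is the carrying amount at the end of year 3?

Depreciable base = $62,990 − $10,500 = $52,490.
Sum of the years' digits = 4+3+2+1 = 10.
Year 1: $52,490 × 4/10 = $20,996. Book value $41,994.
Year 2: $52,490 × 3/10 = $15,747. Book value $26,247.
Year 3: $52,490 × 2/10 = $10,498. Book value $15,749.

$15,749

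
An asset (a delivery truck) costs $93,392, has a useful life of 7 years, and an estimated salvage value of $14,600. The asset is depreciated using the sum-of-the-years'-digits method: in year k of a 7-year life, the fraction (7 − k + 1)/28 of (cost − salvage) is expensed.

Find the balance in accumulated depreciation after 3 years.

$50,652

Depreciable base = $93,392 − $14,600 = $78,792.
Sum of the years' digits = 7+6+5+4+3+2+1 = 28.
Year 1: $78,792 × 7/28 = $19,698. Book value $73,694.
Year 2: $78,792 × 6/28 = $16,884. Book value $56,810.
Year 3: $78,792 × 5/28 = $14,070. Book value $42,740.
Accumulated through year 3 = $93,392 − $42,740 = $50,652.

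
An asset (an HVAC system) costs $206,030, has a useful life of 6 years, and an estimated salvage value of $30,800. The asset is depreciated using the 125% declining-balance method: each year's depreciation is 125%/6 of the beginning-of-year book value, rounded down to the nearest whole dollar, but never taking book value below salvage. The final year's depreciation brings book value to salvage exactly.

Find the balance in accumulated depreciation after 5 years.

$141,960

Depreciable base = $206,030 − $30,800 = $175,230.
Year 1: ⌊$206,030 × 125%/6⌋ = $42,922. Book value $163,108.
Year 2: ⌊$163,108 × 125%/6⌋ = $33,980. Book value $129,128.
Year 3: ⌊$129,128 × 125%/6⌋ = $26,901. Book value $102,227.
Year 4: ⌊$102,227 × 125%/6⌋ = $21,297. Book value $80,930.
Year 5: ⌊$80,930 × 125%/6⌋ = $16,860. Book value $64,070.
Accumulated through year 5 = $206,030 − $64,070 = $141,960.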